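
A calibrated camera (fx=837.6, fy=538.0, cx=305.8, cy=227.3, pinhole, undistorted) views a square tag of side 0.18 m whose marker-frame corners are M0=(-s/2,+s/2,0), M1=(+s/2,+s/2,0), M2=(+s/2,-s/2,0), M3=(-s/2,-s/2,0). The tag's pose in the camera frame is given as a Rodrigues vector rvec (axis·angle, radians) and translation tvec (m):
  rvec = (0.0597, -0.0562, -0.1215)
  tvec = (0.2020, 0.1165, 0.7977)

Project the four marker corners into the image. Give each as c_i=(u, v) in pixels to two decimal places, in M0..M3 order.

Intrinsics K: fx=837.6, fy=538.0, cx=305.8, cy=227.3
Marker side s = 0.18 m; corners in marker frame (Z=0):
  M0 = (-0.0900, +0.0900, 0)
  M1 = (+0.0900, +0.0900, 0)
  M2 = (+0.0900, -0.0900, 0)
  M3 = (-0.0900, -0.0900, 0)
rvec = (0.0597, -0.0562, -0.1215), |rvec| = θ = 0.14658 rad = 8.398°
Rodrigues: sinθ=0.14605, 1−cosθ=0.01072; R = I + sinθ·[k]× + (1−cosθ)·[k]×²:
    [+0.99106 +0.11939 -0.05962]
    [-0.12274 +0.99085 -0.05608]
    [+0.05238 +0.06289 +0.99664]
t = (0.2020, 0.1165, 0.7977) m
M0: Pc = R·M0+t = (+0.12355, +0.21672, +0.79865); u = 837.6·(+0.12355)/0.79865 + 305.8 = 435.3763, v = 538.0·(+0.21672)/0.79865 + 227.3 = 373.2935
M1: Pc = R·M1+t = (+0.30194, +0.19463, +0.80807); u = 837.6·(+0.30194)/0.80807 + 305.8 = 618.7725, v = 538.0·(+0.19463)/0.80807 + 227.3 = 356.8809
M2: Pc = R·M2+t = (+0.28045, +0.01628, +0.79675); u = 837.6·(+0.28045)/0.79675 + 305.8 = 600.6274, v = 538.0·(+0.01628)/0.79675 + 227.3 = 238.2906
M3: Pc = R·M3+t = (+0.10206, +0.03837, +0.78733); u = 837.6·(+0.10206)/0.78733 + 305.8 = 414.3768, v = 538.0·(+0.03837)/0.78733 + 227.3 = 253.5191

c0=(435.38, 373.29) c1=(618.77, 356.88) c2=(600.63, 238.29) c3=(414.38, 253.52)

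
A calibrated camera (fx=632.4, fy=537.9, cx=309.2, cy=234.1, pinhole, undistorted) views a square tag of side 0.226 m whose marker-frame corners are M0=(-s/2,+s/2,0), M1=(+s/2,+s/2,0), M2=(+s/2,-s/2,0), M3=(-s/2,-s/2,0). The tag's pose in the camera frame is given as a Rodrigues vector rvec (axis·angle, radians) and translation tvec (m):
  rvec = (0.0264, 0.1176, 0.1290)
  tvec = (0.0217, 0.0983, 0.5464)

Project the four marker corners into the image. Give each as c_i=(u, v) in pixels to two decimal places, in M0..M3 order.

Intrinsics K: fx=632.4, fy=537.9, cx=309.2, cy=234.1
Marker side s = 0.226 m; corners in marker frame (Z=0):
  M0 = (-0.1130, +0.1130, 0)
  M1 = (+0.1130, +0.1130, 0)
  M2 = (+0.1130, -0.1130, 0)
  M3 = (-0.1130, -0.1130, 0)
rvec = (0.0264, 0.1176, 0.1290), |rvec| = θ = 0.17654 rad = 10.115°
Rodrigues: sinθ=0.17563, 1−cosθ=0.01554; R = I + sinθ·[k]× + (1−cosθ)·[k]×²:
    [+0.98480 -0.12678 +0.11869]
    [+0.12988 +0.99135 -0.01870]
    [-0.11529 +0.03383 +0.99276]
t = (0.0217, 0.0983, 0.5464) m
M0: Pc = R·M0+t = (-0.10391, +0.19565, +0.56325); u = 632.4·(-0.10391)/0.56325 + 309.2 = 192.5339, v = 537.9·(+0.19565)/0.56325 + 234.1 = 420.9410
M1: Pc = R·M1+t = (+0.11866, +0.22500, +0.53719); u = 632.4·(+0.11866)/0.53719 + 309.2 = 448.8855, v = 537.9·(+0.22500)/0.53719 + 234.1 = 459.3947
M2: Pc = R·M2+t = (+0.14731, +0.00095, +0.52955); u = 632.4·(+0.14731)/0.52955 + 309.2 = 485.1201, v = 537.9·(+0.00095)/0.52955 + 234.1 = 235.0684
M3: Pc = R·M3+t = (-0.07526, -0.02840, +0.55561); u = 632.4·(-0.07526)/0.55561 + 309.2 = 223.5418, v = 537.9·(-0.02840)/0.55561 + 234.1 = 206.6057

c0=(192.53, 420.94) c1=(448.89, 459.39) c2=(485.12, 235.07) c3=(223.54, 206.61)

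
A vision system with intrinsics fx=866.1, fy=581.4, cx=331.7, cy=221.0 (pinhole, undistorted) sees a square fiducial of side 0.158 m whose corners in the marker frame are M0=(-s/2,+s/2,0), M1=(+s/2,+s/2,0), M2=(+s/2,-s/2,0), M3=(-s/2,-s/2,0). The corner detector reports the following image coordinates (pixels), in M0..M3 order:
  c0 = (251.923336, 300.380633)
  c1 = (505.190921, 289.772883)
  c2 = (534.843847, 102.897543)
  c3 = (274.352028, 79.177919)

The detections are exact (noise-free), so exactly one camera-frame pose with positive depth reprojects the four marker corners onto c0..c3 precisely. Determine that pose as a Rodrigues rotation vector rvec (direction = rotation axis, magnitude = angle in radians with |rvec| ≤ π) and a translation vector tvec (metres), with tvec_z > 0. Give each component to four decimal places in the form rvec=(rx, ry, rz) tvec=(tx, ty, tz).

Intrinsics K: fx=866.1, fy=581.4, cx=331.7, cy=221.0
Marker side s = 0.158 m; corners in marker frame (Z=0):
  M0 = (-0.0790, +0.0790, 0)
  M1 = (+0.0790, +0.0790, 0)
  M2 = (+0.0790, -0.0790, 0)
  M3 = (-0.0790, -0.0790, 0)
Detected image corners:
  c0 = (251.923336, 300.380633) px
  c1 = (505.190921, 289.772883) px
  c2 = (534.843847, 102.897543) px
  c3 = (274.352028, 79.177919) px
Planar DLT: solve 8×8 A·h = b for H (H[2,2]=1):
  H  [+2038.67414 -55.11884 +401.99576]
  H  [+242.84784 +1337.34982 +195.62765]
  H  [+1.05565 +0.28501 +1.00000]
B = K⁻¹H; ‖b₁‖=2.217082, ‖b₂‖=2.217082; λ = 2/(‖b₁‖+‖b₂‖) = 0.451043, sign → tz>0 ⇒ λ=+0.451043
r₁ = λ·B[:,0] = (+0.87934,+0.00741,+0.47614); r₂ = λ·B[:,1] = (-0.07794,+0.98864,+0.12855)
r₃ = r₁×r₂ = (-0.46978,-0.15015,+0.86992); SVD([r₁ r₂ r₃]) → R = UVᵀ:
  R  [+0.87934 -0.07794 -0.46978]
  R  [+0.00741 +0.98864 -0.15015]
  R  [+0.47614 +0.12855 +0.86992]
t = (+0.03661, -0.01968, +0.45104) m
tr R = 2.737893; θ = arccos((tr R − 1)/2) = 0.517726 rad = 29.664°
axis k = ((R−Rᵀ)₃₂, (R−Rᵀ)₁₃, (R−Rᵀ)₂₁) / (2 sinθ) = (+0.281569, -0.955659, +0.086224)
rvec = θ·k = (+0.145776, -0.494770, +0.044641)

rvec=(0.1458, -0.4948, 0.0446) tvec=(0.0366, -0.0197, 0.4510)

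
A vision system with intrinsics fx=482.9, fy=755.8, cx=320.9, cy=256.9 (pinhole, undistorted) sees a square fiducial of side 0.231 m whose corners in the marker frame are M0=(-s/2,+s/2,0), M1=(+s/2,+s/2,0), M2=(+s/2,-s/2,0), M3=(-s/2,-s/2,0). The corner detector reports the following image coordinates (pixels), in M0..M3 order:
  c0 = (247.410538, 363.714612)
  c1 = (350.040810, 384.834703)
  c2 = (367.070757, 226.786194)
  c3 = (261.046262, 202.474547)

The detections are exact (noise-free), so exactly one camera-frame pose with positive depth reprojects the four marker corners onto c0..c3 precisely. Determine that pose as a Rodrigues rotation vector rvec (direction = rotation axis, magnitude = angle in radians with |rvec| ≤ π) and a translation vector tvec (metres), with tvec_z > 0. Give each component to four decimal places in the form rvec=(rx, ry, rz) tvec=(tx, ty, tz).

Intrinsics K: fx=482.9, fy=755.8, cx=320.9, cy=256.9
Marker side s = 0.231 m; corners in marker frame (Z=0):
  M0 = (-0.1155, +0.1155, 0)
  M1 = (+0.1155, +0.1155, 0)
  M2 = (+0.1155, -0.1155, 0)
  M3 = (-0.1155, -0.1155, 0)
Detected image corners:
  c0 = (247.410538, 363.714612) px
  c1 = (350.040810, 384.834703) px
  c2 = (367.070757, 226.786194) px
  c3 = (261.046262, 202.474547) px
Planar DLT: solve 8×8 A·h = b for H (H[2,2]=1):
  H  [+471.46487 -20.34521 +306.65137]
  H  [+117.39813 +735.33892 +295.92471]
  H  [+0.06514 +0.15042 +1.00000]
B = K⁻¹H; ‖b₁‖=0.944738, ‖b₂‖=0.944738; λ = 2/(‖b₁‖+‖b₂‖) = 1.058494, sign → tz>0 ⇒ λ=+1.058494
r₁ = λ·B[:,0] = (+0.98761,+0.14098,+0.06895); r₂ = λ·B[:,1] = (-0.15040,+0.97572,+0.15921)
r₃ = r₁×r₂ = (-0.04483,-0.16761,+0.98483); SVD([r₁ r₂ r₃]) → R = UVᵀ:
  R  [+0.98761 -0.15040 -0.04483]
  R  [+0.14098 +0.97572 -0.16761]
  R  [+0.06895 +0.15921 +0.98483]
t = (-0.03123, +0.05465, +1.05849) m
tr R = 2.948163; θ = arccos((tr R − 1)/2) = 0.228172 rad = 13.073°
axis k = ((R−Rᵀ)₃₂, (R−Rᵀ)₁₃, (R−Rᵀ)₂₁) / (2 sinθ) = (+0.722432, -0.251515, +0.644075)
rvec = θ·k = (+0.164839, -0.057389, +0.146960)

rvec=(0.1648, -0.0574, 0.1470) tvec=(-0.0312, 0.0547, 1.0585)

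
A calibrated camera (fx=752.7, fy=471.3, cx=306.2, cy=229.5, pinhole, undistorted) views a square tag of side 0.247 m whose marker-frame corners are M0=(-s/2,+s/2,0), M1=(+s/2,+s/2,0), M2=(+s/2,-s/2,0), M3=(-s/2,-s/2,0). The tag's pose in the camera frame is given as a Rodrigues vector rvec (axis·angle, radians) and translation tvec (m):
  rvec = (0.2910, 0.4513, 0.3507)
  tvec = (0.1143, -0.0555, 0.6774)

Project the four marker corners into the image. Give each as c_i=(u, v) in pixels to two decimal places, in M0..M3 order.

Intrinsics K: fx=752.7, fy=471.3, cx=306.2, cy=229.5
Marker side s = 0.247 m; corners in marker frame (Z=0):
  M0 = (-0.1235, +0.1235, 0)
  M1 = (+0.1235, +0.1235, 0)
  M2 = (+0.1235, -0.1235, 0)
  M3 = (-0.1235, -0.1235, 0)
rvec = (0.2910, 0.4513, 0.3507), |rvec| = θ = 0.64136 rad = 36.747°
Rodrigues: sinθ=0.59829, 1−cosθ=0.19872; R = I + sinθ·[k]× + (1−cosθ)·[k]×²:
    [+0.84219 -0.26370 +0.47029]
    [+0.39059 +0.89968 -0.19500]
    [-0.37169 +0.34792 +0.86070]
t = (0.1143, -0.0555, 0.6774) m
M0: Pc = R·M0+t = (-0.02228, +0.00737, +0.76627); u = 752.7·(-0.02228)/0.76627 + 306.2 = 284.3166, v = 471.3·(+0.00737)/0.76627 + 229.5 = 234.0342
M1: Pc = R·M1+t = (+0.18574, +0.10385, +0.67446); u = 752.7·(+0.18574)/0.67446 + 306.2 = 513.4891, v = 471.3·(+0.10385)/0.67446 + 229.5 = 302.0665
M2: Pc = R·M2+t = (+0.25088, -0.11837, +0.58853); u = 752.7·(+0.25088)/0.58853 + 306.2 = 627.0608, v = 471.3·(-0.11837)/0.58853 + 229.5 = 134.7065
M3: Pc = R·M3+t = (+0.04286, -0.21485, +0.68034); u = 752.7·(+0.04286)/0.68034 + 306.2 = 353.6151, v = 471.3·(-0.21485)/0.68034 + 229.5 = 80.6650

c0=(284.32, 234.03) c1=(513.49, 302.07) c2=(627.06, 134.71) c3=(353.62, 80.67)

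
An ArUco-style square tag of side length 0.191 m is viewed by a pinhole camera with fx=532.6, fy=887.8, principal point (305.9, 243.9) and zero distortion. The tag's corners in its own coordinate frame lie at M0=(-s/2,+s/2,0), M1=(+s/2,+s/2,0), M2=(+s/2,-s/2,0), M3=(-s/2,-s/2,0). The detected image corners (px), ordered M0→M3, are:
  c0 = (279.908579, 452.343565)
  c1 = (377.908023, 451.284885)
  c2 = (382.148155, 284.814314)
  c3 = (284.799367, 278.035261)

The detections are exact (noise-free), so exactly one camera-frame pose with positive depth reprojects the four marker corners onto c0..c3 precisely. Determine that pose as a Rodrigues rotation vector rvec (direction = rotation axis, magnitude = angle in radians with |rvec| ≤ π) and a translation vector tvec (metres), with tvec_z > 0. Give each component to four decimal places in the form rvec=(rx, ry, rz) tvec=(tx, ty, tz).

rvec=(-0.0179, -0.2436, 0.0485) tvec=(0.0495, 0.1377, 0.9976)

Intrinsics K: fx=532.6, fy=887.8, cx=305.9, cy=243.9
Marker side s = 0.191 m; corners in marker frame (Z=0):
  M0 = (-0.0955, +0.0955, 0)
  M1 = (+0.0955, +0.0955, 0)
  M2 = (+0.0955, -0.0955, 0)
  M3 = (-0.0955, -0.0955, 0)
Detected image corners:
  c0 = (279.908579, 452.343565) px
  c1 = (377.908023, 451.284885) px
  c2 = (382.148155, 284.814314) px
  c3 = (284.799367, 278.035261) px
Planar DLT: solve 8×8 A·h = b for H (H[2,2]=1):
  H  [+591.27162 -31.68030 +332.32125]
  H  [+103.46005 +882.96585 +366.46043]
  H  [+0.24123 -0.02360 +1.00000]
B = K⁻¹H; ‖b₁‖=1.002370, ‖b₂‖=1.002370; λ = 2/(‖b₁‖+‖b₂‖) = 0.997636, sign → tz>0 ⇒ λ=+0.997636
r₁ = λ·B[:,0] = (+0.96931,+0.05015,+0.24066); r₂ = λ·B[:,1] = (-0.04582,+0.99867,-0.02355)
r₃ = r₁×r₂ = (-0.24152,+0.01180,+0.97032); SVD([r₁ r₂ r₃]) → R = UVᵀ:
  R  [+0.96931 -0.04582 -0.24152]
  R  [+0.05015 +0.99867 +0.01180]
  R  [+0.24066 -0.02355 +0.97032]
t = (+0.04949, +0.13772, +0.99764) m
tr R = 2.938310; θ = arccos((tr R − 1)/2) = 0.249017 rad = 14.268°
axis k = ((R−Rᵀ)₃₂, (R−Rᵀ)₁₃, (R−Rᵀ)₂₁) / (2 sinθ) = (-0.071703, -0.978240, +0.194691)
rvec = θ·k = (-0.017855, -0.243598, +0.048481)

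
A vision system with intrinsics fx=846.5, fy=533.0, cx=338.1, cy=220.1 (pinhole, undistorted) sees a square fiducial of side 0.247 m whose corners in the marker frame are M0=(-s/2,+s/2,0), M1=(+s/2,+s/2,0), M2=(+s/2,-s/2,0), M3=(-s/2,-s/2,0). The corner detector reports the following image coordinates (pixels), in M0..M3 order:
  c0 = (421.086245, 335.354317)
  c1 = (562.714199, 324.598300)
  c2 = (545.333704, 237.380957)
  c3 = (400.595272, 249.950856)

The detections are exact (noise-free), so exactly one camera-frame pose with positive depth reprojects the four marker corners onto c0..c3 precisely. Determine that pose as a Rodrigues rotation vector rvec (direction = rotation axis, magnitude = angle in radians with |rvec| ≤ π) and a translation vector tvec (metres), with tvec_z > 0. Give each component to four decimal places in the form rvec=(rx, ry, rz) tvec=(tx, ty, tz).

rvec=(0.1511, 0.0947, -0.1512) tvec=(0.2486, 0.1848, 1.4635)

Intrinsics K: fx=846.5, fy=533.0, cx=338.1, cy=220.1
Marker side s = 0.247 m; corners in marker frame (Z=0):
  M0 = (-0.1235, +0.1235, 0)
  M1 = (+0.1235, +0.1235, 0)
  M2 = (+0.1235, -0.1235, 0)
  M3 = (-0.1235, -0.1235, 0)
Detected image corners:
  c0 = (421.086245, 335.354317) px
  c1 = (562.714199, 324.598300) px
  c2 = (545.333704, 237.380957) px
  c3 = (400.595272, 249.950856) px
Planar DLT: solve 8×8 A·h = b for H (H[2,2]=1):
  H  [+544.91938 +123.73717 +481.91048]
  H  [-67.80085 +377.35610 +287.39233]
  H  [-0.07191 +0.09746 +1.00000]
B = K⁻¹H; ‖b₁‖=0.683283, ‖b₂‖=0.683283; λ = 2/(‖b₁‖+‖b₂‖) = 1.463521, sign → tz>0 ⇒ λ=+1.463521
r₁ = λ·B[:,0] = (+0.98415,-0.14271,-0.10525); r₂ = λ·B[:,1] = (+0.15696,+0.97725,+0.14264)
r₃ = r₁×r₂ = (+0.08250,-0.15690,+0.98416); SVD([r₁ r₂ r₃]) → R = UVᵀ:
  R  [+0.98415 +0.15696 +0.08250]
  R  [-0.14271 +0.97725 -0.15690]
  R  [-0.10525 +0.14264 +0.98416]
t = (+0.24864, +0.18477, +1.46352) m
tr R = 2.945567; θ = arccos((tr R − 1)/2) = 0.233841 rad = 13.398°
axis k = ((R−Rᵀ)₃₂, (R−Rᵀ)₁₃, (R−Rᵀ)₂₁) / (2 sinθ) = (+0.646335, +0.405124, -0.646626)
rvec = θ·k = (+0.151140, +0.094735, -0.151208)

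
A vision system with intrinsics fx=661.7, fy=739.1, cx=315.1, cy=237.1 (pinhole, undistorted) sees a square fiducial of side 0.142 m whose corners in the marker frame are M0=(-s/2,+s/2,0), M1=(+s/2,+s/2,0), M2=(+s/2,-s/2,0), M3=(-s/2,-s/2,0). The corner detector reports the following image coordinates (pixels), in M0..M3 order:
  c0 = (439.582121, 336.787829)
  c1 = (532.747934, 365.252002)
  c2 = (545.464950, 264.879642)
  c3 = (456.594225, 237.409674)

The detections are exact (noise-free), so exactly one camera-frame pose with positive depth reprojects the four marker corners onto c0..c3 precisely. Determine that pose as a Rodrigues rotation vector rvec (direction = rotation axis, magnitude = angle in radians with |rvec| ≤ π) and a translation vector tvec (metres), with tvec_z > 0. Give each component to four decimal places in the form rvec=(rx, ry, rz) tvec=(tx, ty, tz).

rvec=(-0.3265, -0.0659, 0.2627) tvec=(0.2673, 0.0841, 0.9895)

Intrinsics K: fx=661.7, fy=739.1, cx=315.1, cy=237.1
Marker side s = 0.142 m; corners in marker frame (Z=0):
  M0 = (-0.0710, +0.0710, 0)
  M1 = (+0.0710, +0.0710, 0)
  M2 = (+0.0710, -0.0710, 0)
  M3 = (-0.0710, -0.0710, 0)
Detected image corners:
  c0 = (439.582121, 336.787829) px
  c1 = (532.747934, 365.252002) px
  c2 = (545.464950, 264.879642) px
  c3 = (456.594225, 237.409674) px
Planar DLT: solve 8×8 A·h = b for H (H[2,2]=1):
  H  [+651.45533 -266.91874 +493.84170]
  H  [+203.47833 +604.37630 +299.93853]
  H  [+0.02195 -0.32873 +1.00000]
B = K⁻¹H; ‖b₁‖=1.010569, ‖b₂‖=1.010569; λ = 2/(‖b₁‖+‖b₂‖) = 0.989541, sign → tz>0 ⇒ λ=+0.989541
r₁ = λ·B[:,0] = (+0.96388,+0.26546,+0.02172); r₂ = λ·B[:,1] = (-0.24426,+0.91352,-0.32530)
r₃ = r₁×r₂ = (-0.10619,+0.30824,+0.94536); SVD([r₁ r₂ r₃]) → R = UVᵀ:
  R  [+0.96388 -0.24426 -0.10619]
  R  [+0.26546 +0.91352 +0.30824]
  R  [+0.02172 -0.32530 +0.94536]
t = (+0.26730, +0.08413, +0.98954) m
tr R = 2.822761; θ = arccos((tr R − 1)/2) = 0.424170 rad = 24.303°
axis k = ((R−Rᵀ)₃₂, (R−Rᵀ)₁₃, (R−Rᵀ)₂₁) / (2 sinθ) = (-0.769668, -0.155401, +0.619243)
rvec = θ·k = (-0.326470, -0.065917, +0.262665)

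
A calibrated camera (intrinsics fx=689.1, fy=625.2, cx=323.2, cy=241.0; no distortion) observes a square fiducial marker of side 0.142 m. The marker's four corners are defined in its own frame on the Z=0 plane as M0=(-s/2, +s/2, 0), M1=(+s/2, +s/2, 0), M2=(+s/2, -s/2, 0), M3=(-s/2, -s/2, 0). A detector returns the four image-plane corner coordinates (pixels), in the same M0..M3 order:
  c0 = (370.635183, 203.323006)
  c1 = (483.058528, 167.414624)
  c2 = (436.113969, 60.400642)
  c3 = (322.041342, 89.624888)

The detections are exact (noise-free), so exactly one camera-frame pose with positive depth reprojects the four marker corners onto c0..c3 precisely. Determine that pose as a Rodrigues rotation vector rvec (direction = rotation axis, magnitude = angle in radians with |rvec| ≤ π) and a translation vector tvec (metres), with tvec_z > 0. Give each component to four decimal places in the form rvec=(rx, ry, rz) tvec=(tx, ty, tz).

Intrinsics K: fx=689.1, fy=625.2, cx=323.2, cy=241.0
Marker side s = 0.142 m; corners in marker frame (Z=0):
  M0 = (-0.0710, +0.0710, 0)
  M1 = (+0.0710, +0.0710, 0)
  M2 = (+0.0710, -0.0710, 0)
  M3 = (-0.0710, -0.0710, 0)
Detected image corners:
  c0 = (370.635183, 203.323006) px
  c1 = (483.058528, 167.414624) px
  c2 = (436.113969, 60.400642) px
  c3 = (322.041342, 89.624888) px
Planar DLT: solve 8×8 A·h = b for H (H[2,2]=1):
  H  [+961.24839 +308.51297 +404.47879]
  H  [-176.33670 +767.51979 +129.45162]
  H  [+0.40624 -0.06880 +1.00000]
B = K⁻¹H; ‖b₁‖=1.344626, ‖b₂‖=1.344626; λ = 2/(‖b₁‖+‖b₂‖) = 0.743701, sign → tz>0 ⇒ λ=+0.743701
r₁ = λ·B[:,0] = (+0.89571,-0.32622,+0.30212); r₂ = λ·B[:,1] = (+0.35696,+0.93272,-0.05116)
r₃ = r₁×r₂ = (-0.26510,+0.15367,+0.95190); SVD([r₁ r₂ r₃]) → R = UVᵀ:
  R  [+0.89571 +0.35696 -0.26510]
  R  [-0.32622 +0.93272 +0.15367]
  R  [+0.30212 -0.05116 +0.95190]
t = (+0.08772, -0.13269, +0.74370) m
tr R = 2.780329; θ = arccos((tr R − 1)/2) = 0.473090 rad = 27.106°
axis k = ((R−Rᵀ)₃₂, (R−Rᵀ)₁₃, (R−Rᵀ)₂₁) / (2 sinθ) = (-0.224778, -0.622448, -0.749689)
rvec = θ·k = (-0.106340, -0.294474, -0.354670)

rvec=(-0.1063, -0.2945, -0.3547) tvec=(0.0877, -0.1327, 0.7437)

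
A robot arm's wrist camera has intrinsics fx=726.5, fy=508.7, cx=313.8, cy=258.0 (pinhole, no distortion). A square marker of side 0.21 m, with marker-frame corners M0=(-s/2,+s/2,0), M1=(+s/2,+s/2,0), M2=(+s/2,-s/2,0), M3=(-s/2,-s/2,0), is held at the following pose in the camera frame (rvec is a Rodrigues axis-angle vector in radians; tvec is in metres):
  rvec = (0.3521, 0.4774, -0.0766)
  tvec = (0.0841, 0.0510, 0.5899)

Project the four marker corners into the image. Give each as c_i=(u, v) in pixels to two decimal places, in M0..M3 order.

c0=(321.54, 370.43) c1=(558.37, 391.21) c2=(543.94, 211.58) c3=(283.66, 217.36)

Intrinsics K: fx=726.5, fy=508.7, cx=313.8, cy=258.0
Marker side s = 0.21 m; corners in marker frame (Z=0):
  M0 = (-0.1050, +0.1050, 0)
  M1 = (+0.1050, +0.1050, 0)
  M2 = (+0.1050, -0.1050, 0)
  M3 = (-0.1050, -0.1050, 0)
rvec = (0.3521, 0.4774, -0.0766), |rvec| = θ = 0.59812 rad = 34.270°
Rodrigues: sinθ=0.56309, 1−cosθ=0.17361; R = I + sinθ·[k]× + (1−cosθ)·[k]×²:
    [+0.88655 +0.15368 +0.43635]
    [+0.00946 +0.93699 -0.34922]
    [-0.46253 +0.31373 +0.82924]
t = (0.0841, 0.0510, 0.5899) m
M0: Pc = R·M0+t = (+0.00715, +0.14839, +0.67141); u = 726.5·(+0.00715)/0.67141 + 313.8 = 321.5352, v = 508.7·(+0.14839)/0.67141 + 258.0 = 370.4304
M1: Pc = R·M1+t = (+0.19333, +0.15038, +0.57428); u = 726.5·(+0.19333)/0.57428 + 313.8 = 558.3697, v = 508.7·(+0.15038)/0.57428 + 258.0 = 391.2055
M2: Pc = R·M2+t = (+0.16105, -0.04639, +0.50839); u = 726.5·(+0.16105)/0.50839 + 313.8 = 543.9446, v = 508.7·(-0.04639)/0.50839 + 258.0 = 211.5808
M3: Pc = R·M3+t = (-0.02513, -0.04838, +0.60552); u = 726.5·(-0.02513)/0.60552 + 313.8 = 283.6553, v = 508.7·(-0.04838)/0.60552 + 258.0 = 217.3585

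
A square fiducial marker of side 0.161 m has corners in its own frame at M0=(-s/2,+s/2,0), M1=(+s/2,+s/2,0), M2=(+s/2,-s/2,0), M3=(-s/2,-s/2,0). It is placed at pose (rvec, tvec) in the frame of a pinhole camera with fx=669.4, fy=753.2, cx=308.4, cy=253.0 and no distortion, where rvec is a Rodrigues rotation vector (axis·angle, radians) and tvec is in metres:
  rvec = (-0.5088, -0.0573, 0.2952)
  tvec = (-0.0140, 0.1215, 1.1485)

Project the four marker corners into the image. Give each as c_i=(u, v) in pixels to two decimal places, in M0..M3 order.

Intrinsics K: fx=669.4, fy=753.2, cx=308.4, cy=253.0
Marker side s = 0.161 m; corners in marker frame (Z=0):
  M0 = (-0.0805, +0.0805, 0)
  M1 = (+0.0805, +0.0805, 0)
  M2 = (+0.0805, -0.0805, 0)
  M3 = (-0.0805, -0.0805, 0)
rvec = (-0.5088, -0.0573, 0.2952), |rvec| = θ = 0.59102 rad = 33.863°
Rodrigues: sinθ=0.55721, 1−cosθ=0.16963; R = I + sinθ·[k]× + (1−cosθ)·[k]×²:
    [+0.95609 -0.26415 -0.12696]
    [+0.29247 +0.83197 +0.47148]
    [-0.01892 -0.48791 +0.87269]
t = (-0.0140, 0.1215, 1.1485) m
M0: Pc = R·M0+t = (-0.11223, +0.16493, +1.11075); u = 669.4·(-0.11223)/1.11075 + 308.4 = 240.7640, v = 753.2·(+0.16493)/1.11075 + 253.0 = 364.8392
M1: Pc = R·M1+t = (+0.04170, +0.21202, +1.10770); u = 669.4·(+0.04170)/1.10770 + 308.4 = 333.6003, v = 753.2·(+0.21202)/1.10770 + 253.0 = 397.1647
M2: Pc = R·M2+t = (+0.08423, +0.07807, +1.18625); u = 669.4·(+0.08423)/1.18625 + 308.4 = 355.9305, v = 753.2·(+0.07807)/1.18625 + 253.0 = 302.5700
M3: Pc = R·M3+t = (-0.06970, +0.03098, +1.18930); u = 669.4·(-0.06970)/1.18930 + 308.4 = 269.1688, v = 753.2·(+0.03098)/1.18930 + 253.0 = 272.6218

c0=(240.76, 364.84) c1=(333.60, 397.16) c2=(355.93, 302.57) c3=(269.17, 272.62)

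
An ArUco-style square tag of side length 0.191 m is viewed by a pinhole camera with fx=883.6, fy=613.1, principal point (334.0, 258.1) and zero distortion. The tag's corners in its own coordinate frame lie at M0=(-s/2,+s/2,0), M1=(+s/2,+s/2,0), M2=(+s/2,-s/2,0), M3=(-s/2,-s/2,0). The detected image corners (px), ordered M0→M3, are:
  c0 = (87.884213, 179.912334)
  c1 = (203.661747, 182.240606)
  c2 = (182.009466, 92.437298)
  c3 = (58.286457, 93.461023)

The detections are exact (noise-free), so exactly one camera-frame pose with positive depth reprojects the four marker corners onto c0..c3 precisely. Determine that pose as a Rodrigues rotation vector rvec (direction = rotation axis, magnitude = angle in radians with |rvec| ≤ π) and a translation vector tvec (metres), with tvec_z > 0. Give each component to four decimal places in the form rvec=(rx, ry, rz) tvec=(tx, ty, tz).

Intrinsics K: fx=883.6, fy=613.1, cx=334.0, cy=258.1
Marker side s = 0.191 m; corners in marker frame (Z=0):
  M0 = (-0.0955, +0.0955, 0)
  M1 = (+0.0955, +0.0955, 0)
  M2 = (+0.0955, -0.0955, 0)
  M3 = (-0.0955, -0.0955, 0)
Detected image corners:
  c0 = (87.884213, 179.912334) px
  c1 = (203.661747, 182.240606) px
  c2 = (182.009466, 92.437298) px
  c3 = (58.286457, 93.461023) px
Planar DLT: solve 8×8 A·h = b for H (H[2,2]=1):
  H  [+599.32663 +186.50024 +132.28319]
  H  [-23.93855 +514.74967 +138.65027]
  H  [-0.20203 +0.39062 +1.00000]
B = K⁻¹H; ‖b₁‖=0.782575, ‖b₂‖=0.782575; λ = 2/(‖b₁‖+‖b₂‖) = 1.277833, sign → tz>0 ⇒ λ=+1.277833
r₁ = λ·B[:,0] = (+0.96431,+0.05879,-0.25816); r₂ = λ·B[:,1] = (+0.08104,+0.86272,+0.49914)
r₃ = r₁×r₂ = (+0.25207,-0.50225,+0.82717); SVD([r₁ r₂ r₃]) → R = UVᵀ:
  R  [+0.96431 +0.08104 +0.25207]
  R  [+0.05879 +0.86272 -0.50225]
  R  [-0.25816 +0.49914 +0.82717]
t = (-0.29172, -0.24896, +1.27783) m
tr R = 2.654203; θ = arccos((tr R − 1)/2) = 0.596865 rad = 34.198°
axis k = ((R−Rᵀ)₃₂, (R−Rᵀ)₁₃, (R−Rᵀ)₂₁) / (2 sinθ) = (+0.890834, +0.453898, -0.019792)
rvec = θ·k = (+0.531708, +0.270916, -0.011813)

rvec=(0.5317, 0.2709, -0.0118) tvec=(-0.2917, -0.2490, 1.2778)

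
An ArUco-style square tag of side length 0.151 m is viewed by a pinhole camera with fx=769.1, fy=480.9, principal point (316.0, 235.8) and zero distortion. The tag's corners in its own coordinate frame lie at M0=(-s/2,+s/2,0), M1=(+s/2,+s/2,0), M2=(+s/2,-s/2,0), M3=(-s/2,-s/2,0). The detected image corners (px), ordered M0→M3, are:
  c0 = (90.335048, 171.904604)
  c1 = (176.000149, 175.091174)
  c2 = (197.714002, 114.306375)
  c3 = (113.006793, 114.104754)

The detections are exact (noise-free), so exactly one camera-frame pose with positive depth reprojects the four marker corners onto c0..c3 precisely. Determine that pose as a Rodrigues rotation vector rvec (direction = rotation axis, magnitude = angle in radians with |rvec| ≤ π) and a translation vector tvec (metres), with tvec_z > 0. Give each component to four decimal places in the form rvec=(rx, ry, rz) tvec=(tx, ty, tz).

rvec=(-0.2164, 0.3731, 0.1427) tvec=(-0.2564, -0.2193, 1.1421)

Intrinsics K: fx=769.1, fy=480.9, cx=316.0, cy=235.8
Marker side s = 0.151 m; corners in marker frame (Z=0):
  M0 = (-0.0755, +0.0755, 0)
  M1 = (+0.0755, +0.0755, 0)
  M2 = (+0.0755, -0.0755, 0)
  M3 = (-0.0755, -0.0755, 0)
Detected image corners:
  c0 = (90.335048, 171.904604) px
  c1 = (176.000149, 175.091174) px
  c2 = (197.714002, 114.306375) px
  c3 = (113.006793, 114.104754) px
Planar DLT: solve 8×8 A·h = b for H (H[2,2]=1):
  H  [+516.67126 -170.15237 +143.34074]
  H  [-36.20187 +369.38359 +143.47227]
  H  [-0.32882 -0.16013 +1.00000]
B = K⁻¹H; ‖b₁‖=0.875547, ‖b₂‖=0.875547; λ = 2/(‖b₁‖+‖b₂‖) = 1.142143, sign → tz>0 ⇒ λ=+1.142143
r₁ = λ·B[:,0] = (+0.92158,+0.09817,-0.37556); r₂ = λ·B[:,1] = (-0.17754,+0.96697,-0.18289)
r₃ = r₁×r₂ = (+0.34520,+0.23523,+0.90857); SVD([r₁ r₂ r₃]) → R = UVᵀ:
  R  [+0.92158 -0.17754 +0.34520]
  R  [+0.09817 +0.96697 +0.23523]
  R  [-0.37556 -0.18289 +0.90857]
t = (-0.25641, -0.21928, +1.14214) m
tr R = 2.797125; θ = arccos((tr R − 1)/2) = 0.454313 rad = 26.030°
axis k = ((R−Rᵀ)₃₂, (R−Rᵀ)₁₃, (R−Rᵀ)₂₁) / (2 sinθ) = (-0.476391, +0.821204, +0.314127)
rvec = θ·k = (-0.216431, +0.373084, +0.142712)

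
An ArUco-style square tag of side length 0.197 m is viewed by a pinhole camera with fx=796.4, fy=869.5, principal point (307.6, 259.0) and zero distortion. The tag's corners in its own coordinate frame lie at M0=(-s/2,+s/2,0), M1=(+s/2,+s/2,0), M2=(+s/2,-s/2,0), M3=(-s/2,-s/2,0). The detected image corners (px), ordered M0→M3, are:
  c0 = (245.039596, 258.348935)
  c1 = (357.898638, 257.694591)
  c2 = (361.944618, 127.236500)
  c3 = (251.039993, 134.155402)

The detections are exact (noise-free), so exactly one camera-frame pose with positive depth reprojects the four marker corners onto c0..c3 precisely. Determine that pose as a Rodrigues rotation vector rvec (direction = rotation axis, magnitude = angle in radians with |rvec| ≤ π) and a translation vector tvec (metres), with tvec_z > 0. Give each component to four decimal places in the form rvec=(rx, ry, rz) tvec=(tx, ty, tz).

rvec=(-0.1383, 0.3399, 0.0190) tvec=(-0.0083, -0.0990, 1.3199)

Intrinsics K: fx=796.4, fy=869.5, cx=307.6, cy=259.0
Marker side s = 0.197 m; corners in marker frame (Z=0):
  M0 = (-0.0985, +0.0985, 0)
  M1 = (+0.0985, +0.0985, 0)
  M2 = (+0.0985, -0.0985, 0)
  M3 = (-0.0985, -0.0985, 0)
Detected image corners:
  c0 = (245.039596, 258.348935) px
  c1 = (357.898638, 257.694591) px
  c2 = (361.944618, 127.236500) px
  c3 = (251.039993, 134.155402) px
Planar DLT: solve 8×8 A·h = b for H (H[2,2]=1):
  H  [+491.05544 -56.02596 +302.61289]
  H  [-68.49759 +626.48840 +193.77878]
  H  [-0.25273 -0.10002 +1.00000]
B = K⁻¹H; ‖b₁‖=0.757610, ‖b₂‖=0.757610; λ = 2/(‖b₁‖+‖b₂‖) = 1.319940, sign → tz>0 ⇒ λ=+1.319940
r₁ = λ·B[:,0] = (+0.94271,-0.00462,-0.33358); r₂ = λ·B[:,1] = (-0.04187,+0.99036,-0.13202)
r₃ = r₁×r₂ = (+0.33098,+0.13842,+0.93343); SVD([r₁ r₂ r₃]) → R = UVᵀ:
  R  [+0.94271 -0.04187 +0.33098]
  R  [-0.00462 +0.99036 +0.13842]
  R  [-0.33358 -0.13202 +0.93343]
t = (-0.00827, -0.09901, +1.31994) m
tr R = 2.866503; θ = arccos((tr R − 1)/2) = 0.367436 rad = 21.053°
axis k = ((R−Rᵀ)₃₂, (R−Rᵀ)₁₃, (R−Rᵀ)₂₁) / (2 sinθ) = (-0.376426, +0.924995, +0.051845)
rvec = θ·k = (-0.138312, +0.339877, +0.019050)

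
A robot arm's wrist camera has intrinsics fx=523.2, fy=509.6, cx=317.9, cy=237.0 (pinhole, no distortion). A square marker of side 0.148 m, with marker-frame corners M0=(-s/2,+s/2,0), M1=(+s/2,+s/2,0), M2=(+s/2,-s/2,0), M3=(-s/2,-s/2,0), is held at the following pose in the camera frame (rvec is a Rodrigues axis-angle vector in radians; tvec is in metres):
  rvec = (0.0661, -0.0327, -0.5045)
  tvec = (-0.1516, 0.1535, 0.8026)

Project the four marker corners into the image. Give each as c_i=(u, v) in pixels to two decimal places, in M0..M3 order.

Intrinsics K: fx=523.2, fy=509.6, cx=317.9, cy=237.0
Marker side s = 0.148 m; corners in marker frame (Z=0):
  M0 = (-0.0740, +0.0740, 0)
  M1 = (+0.0740, +0.0740, 0)
  M2 = (+0.0740, -0.0740, 0)
  M3 = (-0.0740, -0.0740, 0)
rvec = (0.0661, -0.0327, -0.5045), |rvec| = θ = 0.50986 rad = 29.213°
Rodrigues: sinθ=0.48806, 1−cosθ=0.12719; R = I + sinθ·[k]× + (1−cosθ)·[k]×²:
    [+0.87495 +0.48187 -0.04762]
    [-0.48398 +0.87334 -0.05520]
    [+0.01499 +0.07134 +0.99734]
t = (-0.1516, 0.1535, 0.8026) m
M0: Pc = R·M0+t = (-0.18069, +0.25394, +0.80677); u = 523.2·(-0.18069)/0.80677 + 317.9 = 200.7216, v = 509.6·(+0.25394)/0.80677 + 237.0 = 397.4032
M1: Pc = R·M1+t = (-0.05120, +0.18231, +0.80899); u = 523.2·(-0.05120)/0.80899 + 317.9 = 284.7901, v = 509.6·(+0.18231)/0.80899 + 237.0 = 351.8425
M2: Pc = R·M2+t = (-0.12251, +0.05306, +0.79843); u = 523.2·(-0.12251)/0.79843 + 317.9 = 237.6196, v = 509.6·(+0.05306)/0.79843 + 237.0 = 270.8648
M3: Pc = R·M3+t = (-0.25200, +0.12469, +0.79621); u = 523.2·(-0.25200)/0.79621 + 317.9 = 152.3049, v = 509.6·(+0.12469)/0.79621 + 237.0 = 316.8041

c0=(200.72, 397.40) c1=(284.79, 351.84) c2=(237.62, 270.86) c3=(152.30, 316.80)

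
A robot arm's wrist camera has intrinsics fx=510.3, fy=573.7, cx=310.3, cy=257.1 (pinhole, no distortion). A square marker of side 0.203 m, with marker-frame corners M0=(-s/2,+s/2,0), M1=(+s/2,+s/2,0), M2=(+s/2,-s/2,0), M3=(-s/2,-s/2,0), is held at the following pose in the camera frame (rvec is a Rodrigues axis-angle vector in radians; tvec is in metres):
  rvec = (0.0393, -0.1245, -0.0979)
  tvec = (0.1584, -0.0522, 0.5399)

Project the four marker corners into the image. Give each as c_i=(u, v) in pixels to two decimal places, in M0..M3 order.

c0=(375.34, 320.58) c1=(556.14, 296.86) c2=(542.28, 86.07) c3=(357.65, 100.22)

Intrinsics K: fx=510.3, fy=573.7, cx=310.3, cy=257.1
Marker side s = 0.203 m; corners in marker frame (Z=0):
  M0 = (-0.1015, +0.1015, 0)
  M1 = (+0.1015, +0.1015, 0)
  M2 = (+0.1015, -0.1015, 0)
  M3 = (-0.1015, -0.1015, 0)
rvec = (0.0393, -0.1245, -0.0979), |rvec| = θ = 0.16318 rad = 9.350°
Rodrigues: sinθ=0.16246, 1−cosθ=0.01329; R = I + sinθ·[k]× + (1−cosθ)·[k]×²:
    [+0.98749 +0.09503 -0.12587]
    [-0.09991 +0.99445 -0.03305]
    [+0.12203 +0.04521 +0.99150]
t = (0.1584, -0.0522, 0.5399) m
M0: Pc = R·M0+t = (+0.06782, +0.05888, +0.53210); u = 510.3·(+0.06782)/0.53210 + 310.3 = 375.3366, v = 573.7·(+0.05888)/0.53210 + 257.1 = 320.5798
M1: Pc = R·M1+t = (+0.26827, +0.03860, +0.55687); u = 510.3·(+0.26827)/0.55687 + 310.3 = 556.1376, v = 573.7·(+0.03860)/0.55687 + 257.1 = 296.8620
M2: Pc = R·M2+t = (+0.24898, -0.16328, +0.54770); u = 510.3·(+0.24898)/0.54770 + 310.3 = 542.2838, v = 573.7·(-0.16328)/0.54770 + 257.1 = 86.0712
M3: Pc = R·M3+t = (+0.04853, -0.14300, +0.52293); u = 510.3·(+0.04853)/0.52293 + 310.3 = 357.6536, v = 573.7·(-0.14300)/0.52293 + 257.1 = 100.2197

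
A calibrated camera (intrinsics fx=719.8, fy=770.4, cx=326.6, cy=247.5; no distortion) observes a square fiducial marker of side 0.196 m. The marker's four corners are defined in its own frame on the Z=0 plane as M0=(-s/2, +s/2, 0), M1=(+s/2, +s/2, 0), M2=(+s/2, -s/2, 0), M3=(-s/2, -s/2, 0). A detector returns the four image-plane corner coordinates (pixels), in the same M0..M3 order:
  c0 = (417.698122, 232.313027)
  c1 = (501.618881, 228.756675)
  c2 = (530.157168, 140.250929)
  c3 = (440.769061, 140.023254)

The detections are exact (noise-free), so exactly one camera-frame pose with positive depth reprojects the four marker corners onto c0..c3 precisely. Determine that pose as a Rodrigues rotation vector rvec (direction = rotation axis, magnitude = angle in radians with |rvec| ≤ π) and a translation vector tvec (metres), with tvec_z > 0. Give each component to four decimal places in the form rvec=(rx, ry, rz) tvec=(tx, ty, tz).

Intrinsics K: fx=719.8, fy=770.4, cx=326.6, cy=247.5
Marker side s = 0.196 m; corners in marker frame (Z=0):
  M0 = (-0.0980, +0.0980, 0)
  M1 = (+0.0980, +0.0980, 0)
  M2 = (+0.0980, -0.0980, 0)
  M3 = (-0.0980, -0.0980, 0)
Detected image corners:
  c0 = (417.698122, 232.313027) px
  c1 = (501.618881, 228.756675) px
  c2 = (530.157168, 140.250929) px
  c3 = (440.769061, 140.023254) px
Planar DLT: solve 8×8 A·h = b for H (H[2,2]=1):
  H  [+545.88205 +51.22105 +473.00781]
  H  [+32.04670 +532.84612 +187.03498]
  H  [+0.22071 +0.38763 +1.00000]
B = K⁻¹H; ‖b₁‖=0.694872, ‖b₂‖=0.694872; λ = 2/(‖b₁‖+‖b₂‖) = 1.439115, sign → tz>0 ⇒ λ=+1.439115
r₁ = λ·B[:,0] = (+0.94728,-0.04218,+0.31762); r₂ = λ·B[:,1] = (-0.15071,+0.81615,+0.55784)
r₃ = r₁×r₂ = (-0.28275,-0.57630,+0.76676); SVD([r₁ r₂ r₃]) → R = UVᵀ:
  R  [+0.94728 -0.15071 -0.28275]
  R  [-0.04218 +0.81615 -0.57630]
  R  [+0.31762 +0.55784 +0.76676]
t = (+0.29272, -0.11295, +1.43911) m
tr R = 2.530189; θ = arccos((tr R − 1)/2) = 0.699608 rad = 40.085°
axis k = ((R−Rᵀ)₃₂, (R−Rᵀ)₁₃, (R−Rᵀ)₂₁) / (2 sinθ) = (+0.880661, -0.466191, +0.084274)
rvec = θ·k = (+0.616118, -0.326151, +0.058959)

rvec=(0.6161, -0.3262, 0.0590) tvec=(0.2927, -0.1129, 1.4391)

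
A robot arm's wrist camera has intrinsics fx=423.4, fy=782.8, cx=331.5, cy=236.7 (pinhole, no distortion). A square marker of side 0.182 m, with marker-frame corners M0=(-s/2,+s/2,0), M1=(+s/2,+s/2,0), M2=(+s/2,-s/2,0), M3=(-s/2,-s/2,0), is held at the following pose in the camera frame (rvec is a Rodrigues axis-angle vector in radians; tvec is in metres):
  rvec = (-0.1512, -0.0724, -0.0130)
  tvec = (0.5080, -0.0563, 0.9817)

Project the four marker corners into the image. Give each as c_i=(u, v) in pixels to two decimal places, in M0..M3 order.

c0=(515.99, 264.66) c1=(592.32, 263.18) c2=(583.80, 121.91) c3=(509.46, 121.44)

Intrinsics K: fx=423.4, fy=782.8, cx=331.5, cy=236.7
Marker side s = 0.182 m; corners in marker frame (Z=0):
  M0 = (-0.0910, +0.0910, 0)
  M1 = (+0.0910, +0.0910, 0)
  M2 = (+0.0910, -0.0910, 0)
  M3 = (-0.0910, -0.0910, 0)
rvec = (-0.1512, -0.0724, -0.0130), |rvec| = θ = 0.16814 rad = 9.634°
Rodrigues: sinθ=0.16735, 1−cosθ=0.01410; R = I + sinθ·[k]× + (1−cosθ)·[k]×²:
    [+0.99730 +0.01840 -0.07108]
    [-0.00748 +0.98851 +0.15096]
    [+0.07304 -0.15002 +0.98598]
t = (0.5080, -0.0563, 0.9817) m
M0: Pc = R·M0+t = (+0.41892, +0.03434, +0.96140); u = 423.4·(+0.41892)/0.96140 + 331.5 = 515.9918, v = 782.8·(+0.03434)/0.96140 + 236.7 = 264.6566
M1: Pc = R·M1+t = (+0.60043, +0.03297, +0.97469); u = 423.4·(+0.60043)/0.97469 + 331.5 = 592.3216, v = 782.8·(+0.03297)/0.97469 + 236.7 = 263.1822
M2: Pc = R·M2+t = (+0.59708, -0.14694, +1.00200); u = 423.4·(+0.59708)/1.00200 + 331.5 = 583.7995, v = 782.8·(-0.14694)/1.00200 + 236.7 = 121.9086
M3: Pc = R·M3+t = (+0.41557, -0.14557, +0.98871); u = 423.4·(+0.41557)/0.98871 + 331.5 = 509.4629, v = 782.8·(-0.14557)/0.98871 + 236.7 = 121.4428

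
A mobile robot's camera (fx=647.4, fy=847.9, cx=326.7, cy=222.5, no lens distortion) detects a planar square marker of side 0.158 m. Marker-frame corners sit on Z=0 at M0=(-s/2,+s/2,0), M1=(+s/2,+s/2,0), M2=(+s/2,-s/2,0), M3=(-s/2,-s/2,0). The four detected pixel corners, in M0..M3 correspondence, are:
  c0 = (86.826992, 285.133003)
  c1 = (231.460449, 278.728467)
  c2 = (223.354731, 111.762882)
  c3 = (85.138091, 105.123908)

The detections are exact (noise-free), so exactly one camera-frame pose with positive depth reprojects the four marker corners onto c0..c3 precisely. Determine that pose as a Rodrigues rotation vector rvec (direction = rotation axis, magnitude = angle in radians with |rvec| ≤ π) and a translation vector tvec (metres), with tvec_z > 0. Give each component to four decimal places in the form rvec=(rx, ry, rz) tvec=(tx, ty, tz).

Intrinsics K: fx=647.4, fy=847.9, cx=326.7, cy=222.5
Marker side s = 0.158 m; corners in marker frame (Z=0):
  M0 = (-0.0790, +0.0790, 0)
  M1 = (+0.0790, +0.0790, 0)
  M2 = (+0.0790, -0.0790, 0)
  M3 = (-0.0790, -0.0790, 0)
Detected image corners:
  c0 = (86.826992, 285.133003) px
  c1 = (231.460449, 278.728467) px
  c2 = (223.354731, 111.762882) px
  c3 = (85.138091, 105.123908) px
Planar DLT: solve 8×8 A·h = b for H (H[2,2]=1):
  H  [+969.20354 -15.82162 +159.29571]
  H  [+94.65178 +1037.19963 +193.10841]
  H  [+0.47605 -0.30365 +1.00000]
B = K⁻¹H; ‖b₁‖=1.344040, ‖b₂‖=1.344040; λ = 2/(‖b₁‖+‖b₂‖) = 0.744025, sign → tz>0 ⇒ λ=+0.744025
r₁ = λ·B[:,0] = (+0.93512,-0.00989,+0.35420); r₂ = λ·B[:,1] = (+0.09583,+0.96942,-0.22593)
r₃ = r₁×r₂ = (-0.34113,+0.24521,+0.90747); SVD([r₁ r₂ r₃]) → R = UVᵀ:
  R  [+0.93512 +0.09583 -0.34113]
  R  [-0.00989 +0.96942 +0.24521]
  R  [+0.35420 -0.22593 +0.90747]
t = (-0.19239, -0.02579, +0.74403) m
tr R = 2.812009; θ = arccos((tr R − 1)/2) = 0.437050 rad = 25.041°
axis k = ((R−Rᵀ)₃₂, (R−Rᵀ)₁₃, (R−Rᵀ)₂₁) / (2 sinθ) = (-0.556543, -0.821379, -0.124881)
rvec = θ·k = (-0.243237, -0.358984, -0.054579)

rvec=(-0.2432, -0.3590, -0.0546) tvec=(-0.1924, -0.0258, 0.7440)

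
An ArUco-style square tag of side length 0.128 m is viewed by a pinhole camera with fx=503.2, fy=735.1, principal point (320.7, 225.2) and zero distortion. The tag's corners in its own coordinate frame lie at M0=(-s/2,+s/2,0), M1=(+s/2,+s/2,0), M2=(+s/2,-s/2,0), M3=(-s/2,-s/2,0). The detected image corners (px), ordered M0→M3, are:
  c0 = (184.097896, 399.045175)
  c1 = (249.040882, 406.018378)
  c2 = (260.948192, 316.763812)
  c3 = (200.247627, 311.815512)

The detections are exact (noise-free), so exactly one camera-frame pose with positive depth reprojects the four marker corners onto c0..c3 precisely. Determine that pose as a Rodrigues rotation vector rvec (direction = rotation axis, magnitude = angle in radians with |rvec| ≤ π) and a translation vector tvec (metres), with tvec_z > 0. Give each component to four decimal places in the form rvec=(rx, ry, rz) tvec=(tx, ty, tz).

rvec=(-0.5935, 0.1251, 0.0776) tvec=(-0.1908, 0.1769, 0.9880)

Intrinsics K: fx=503.2, fy=735.1, cx=320.7, cy=225.2
Marker side s = 0.128 m; corners in marker frame (Z=0):
  M0 = (-0.0640, +0.0640, 0)
  M1 = (+0.0640, +0.0640, 0)
  M2 = (+0.0640, -0.0640, 0)
  M3 = (-0.0640, -0.0640, 0)
Detected image corners:
  c0 = (184.097896, 399.045175) px
  c1 = (249.040882, 406.018378) px
  c2 = (260.948192, 316.763812) px
  c3 = (200.247627, 311.815512) px
Planar DLT: solve 8×8 A·h = b for H (H[2,2]=1):
  H  [+458.56462 -234.77243 +223.55021]
  H  [-4.43037 +488.90212 +356.80473]
  H  [-0.14150 -0.55918 +1.00000]
B = K⁻¹H; ‖b₁‖=1.012114, ‖b₂‖=1.012114; λ = 2/(‖b₁‖+‖b₂‖) = 0.988031, sign → tz>0 ⇒ λ=+0.988031
r₁ = λ·B[:,0] = (+0.98949,+0.03688,-0.13981); r₂ = λ·B[:,1] = (-0.10886,+0.82638,-0.55249)
r₃ = r₁×r₂ = (+0.09516,+0.56191,+0.82171); SVD([r₁ r₂ r₃]) → R = UVᵀ:
  R  [+0.98949 -0.10886 +0.09516]
  R  [+0.03688 +0.82638 +0.56191]
  R  [-0.13981 -0.55249 +0.82171]
t = (-0.19075, +0.17689, +0.98803) m
tr R = 2.637581; θ = arccos((tr R − 1)/2) = 0.611496 rad = 35.036°
axis k = ((R−Rᵀ)₃₂, (R−Rᵀ)₁₃, (R−Rᵀ)₂₁) / (2 sinθ) = (-0.970572, +0.204643, +0.126927)
rvec = θ·k = (-0.593501, +0.125139, +0.077615)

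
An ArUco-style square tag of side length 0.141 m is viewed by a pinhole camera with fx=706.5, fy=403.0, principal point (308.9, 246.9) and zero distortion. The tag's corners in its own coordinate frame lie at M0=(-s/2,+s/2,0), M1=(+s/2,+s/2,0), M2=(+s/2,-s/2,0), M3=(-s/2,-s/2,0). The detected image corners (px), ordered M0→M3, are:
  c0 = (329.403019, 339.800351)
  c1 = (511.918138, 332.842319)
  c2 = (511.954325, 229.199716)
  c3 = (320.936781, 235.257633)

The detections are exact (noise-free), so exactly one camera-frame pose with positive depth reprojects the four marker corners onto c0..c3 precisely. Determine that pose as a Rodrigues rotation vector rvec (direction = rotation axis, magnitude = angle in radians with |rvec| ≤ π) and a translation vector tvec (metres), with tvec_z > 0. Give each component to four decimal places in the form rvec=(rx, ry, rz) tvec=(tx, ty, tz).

Intrinsics K: fx=706.5, fy=403.0, cx=308.9, cy=246.9
Marker side s = 0.141 m; corners in marker frame (Z=0):
  M0 = (-0.0705, +0.0705, 0)
  M1 = (+0.0705, +0.0705, 0)
  M2 = (+0.0705, -0.0705, 0)
  M3 = (-0.0705, -0.0705, 0)
Detected image corners:
  c0 = (329.403019, 339.800351) px
  c1 = (511.918138, 332.842319) px
  c2 = (511.954325, 229.199716) px
  c3 = (320.936781, 235.257633) px
Planar DLT: solve 8×8 A·h = b for H (H[2,2]=1):
  H  [+1357.97140 +164.08930 +419.13666]
  H  [-23.08834 +829.48860 +285.43428]
  H  [+0.08140 +0.32103 +1.00000]
B = K⁻¹H; ‖b₁‖=1.891315, ‖b₂‖=1.891315; λ = 2/(‖b₁‖+‖b₂‖) = 0.528733, sign → tz>0 ⇒ λ=+0.528733
r₁ = λ·B[:,0] = (+0.99747,-0.05666,+0.04304); r₂ = λ·B[:,1] = (+0.04859,+0.98429,+0.16974)
r₃ = r₁×r₂ = (-0.05198,-0.16722,+0.98455); SVD([r₁ r₂ r₃]) → R = UVᵀ:
  R  [+0.99747 +0.04859 -0.05198]
  R  [-0.05666 +0.98429 -0.16722]
  R  [+0.04304 +0.16974 +0.98455]
t = (+0.08250, +0.05056, +0.52873) m
tr R = 2.966305; θ = arccos((tr R − 1)/2) = 0.183822 rad = 10.532°
axis k = ((R−Rᵀ)₃₂, (R−Rᵀ)₁₃, (R−Rᵀ)₂₁) / (2 sinθ) = (+0.921718, -0.259913, -0.287892)
rvec = θ·k = (+0.169432, -0.047778, -0.052921)

rvec=(0.1694, -0.0478, -0.0529) tvec=(0.0825, 0.0506, 0.5287)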